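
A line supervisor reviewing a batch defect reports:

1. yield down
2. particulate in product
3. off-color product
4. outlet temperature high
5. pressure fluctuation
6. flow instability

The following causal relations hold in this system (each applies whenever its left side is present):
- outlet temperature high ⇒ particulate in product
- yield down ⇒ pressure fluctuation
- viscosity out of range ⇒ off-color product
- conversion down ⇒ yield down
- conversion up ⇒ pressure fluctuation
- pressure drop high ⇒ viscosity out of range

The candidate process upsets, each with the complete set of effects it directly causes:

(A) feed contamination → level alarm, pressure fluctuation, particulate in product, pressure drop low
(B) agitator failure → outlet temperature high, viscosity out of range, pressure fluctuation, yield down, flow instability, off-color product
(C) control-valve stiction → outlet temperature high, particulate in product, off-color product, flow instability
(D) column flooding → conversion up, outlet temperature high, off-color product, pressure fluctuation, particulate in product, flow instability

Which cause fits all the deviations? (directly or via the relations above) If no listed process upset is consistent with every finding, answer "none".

B

Per-candidate check:
(A) feed contamination — does not account for yield down, off-color product, outlet temperature high, flow instability
(B) agitator failure — yield down match; particulate in product match (through outlet temperature high → particulate in product); off-color product match; outlet temperature high match; pressure fluctuation match; flow instability match
(C) control-valve stiction — does not account for yield down, pressure fluctuation
(D) column flooding — does not account for yield down
(B) alone accounts for all the evidence.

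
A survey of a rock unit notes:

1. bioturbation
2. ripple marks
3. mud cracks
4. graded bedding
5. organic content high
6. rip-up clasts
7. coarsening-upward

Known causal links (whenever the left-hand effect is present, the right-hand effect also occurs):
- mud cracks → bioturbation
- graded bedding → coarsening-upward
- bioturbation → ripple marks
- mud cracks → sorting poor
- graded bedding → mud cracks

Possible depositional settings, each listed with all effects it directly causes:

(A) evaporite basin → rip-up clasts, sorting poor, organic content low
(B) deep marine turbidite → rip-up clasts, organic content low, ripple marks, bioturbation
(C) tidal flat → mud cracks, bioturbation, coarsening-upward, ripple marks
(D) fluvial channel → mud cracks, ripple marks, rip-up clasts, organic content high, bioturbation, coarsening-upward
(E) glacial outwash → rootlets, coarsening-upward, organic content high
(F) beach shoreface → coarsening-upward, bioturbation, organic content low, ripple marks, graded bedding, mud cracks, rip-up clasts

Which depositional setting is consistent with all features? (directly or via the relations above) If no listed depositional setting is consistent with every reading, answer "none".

Checking each candidate against the observations:
(A) evaporite basin — fails on bioturbation, ripple marks, mud cracks, graded bedding, organic content high, coarsening-upward (predicts organic content low, not organic content high)
(B) deep marine turbidite — bioturbation ✓; ripple marks ✓; mud cracks ✗; graded bedding ✗; organic content high ✗; rip-up clasts ✓; coarsening-upward ✗
(C) tidal flat — bioturbation ✓; ripple marks ✓; mud cracks ✓; graded bedding ✗; organic content high ✗; rip-up clasts ✗; coarsening-upward ✓
(D) fluvial channel — bioturbation ✓; ripple marks ✓; mud cracks ✓; graded bedding ✗; organic content high ✓; rip-up clasts ✓; coarsening-upward ✓
(E) glacial outwash — bioturbation ✗; ripple marks ✗; mud cracks ✗; graded bedding ✗; organic content high ✓; rip-up clasts ✗; coarsening-upward ✓
(F) beach shoreface — fails on organic content high (predicts organic content low, not organic content high)
Every candidate fails on at least one observation.

none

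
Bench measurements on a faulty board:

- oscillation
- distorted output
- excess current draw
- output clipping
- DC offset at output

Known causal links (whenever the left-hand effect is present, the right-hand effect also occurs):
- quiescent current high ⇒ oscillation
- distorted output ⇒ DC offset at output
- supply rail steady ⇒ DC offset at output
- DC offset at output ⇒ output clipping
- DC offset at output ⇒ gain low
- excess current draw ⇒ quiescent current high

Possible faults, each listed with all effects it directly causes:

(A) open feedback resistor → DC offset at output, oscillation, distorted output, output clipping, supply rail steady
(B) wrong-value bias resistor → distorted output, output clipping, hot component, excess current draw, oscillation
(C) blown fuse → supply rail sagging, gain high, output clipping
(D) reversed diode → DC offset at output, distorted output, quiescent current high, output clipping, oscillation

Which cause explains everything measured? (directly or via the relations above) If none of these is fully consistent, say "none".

Per-candidate check:
(A) open feedback resistor — oscillation +; distorted output +; excess current draw -; output clipping +; DC offset at output +
(B) wrong-value bias resistor — oscillation +; distorted output +; excess current draw +; output clipping +; DC offset at output + (through distorted output → DC offset at output)
(C) blown fuse — oscillation -; distorted output -; excess current draw -; output clipping +; DC offset at output -
(D) reversed diode — oscillation +; distorted output +; excess current draw -; output clipping +; DC offset at output +
Only (B) is consistent with every observation.

B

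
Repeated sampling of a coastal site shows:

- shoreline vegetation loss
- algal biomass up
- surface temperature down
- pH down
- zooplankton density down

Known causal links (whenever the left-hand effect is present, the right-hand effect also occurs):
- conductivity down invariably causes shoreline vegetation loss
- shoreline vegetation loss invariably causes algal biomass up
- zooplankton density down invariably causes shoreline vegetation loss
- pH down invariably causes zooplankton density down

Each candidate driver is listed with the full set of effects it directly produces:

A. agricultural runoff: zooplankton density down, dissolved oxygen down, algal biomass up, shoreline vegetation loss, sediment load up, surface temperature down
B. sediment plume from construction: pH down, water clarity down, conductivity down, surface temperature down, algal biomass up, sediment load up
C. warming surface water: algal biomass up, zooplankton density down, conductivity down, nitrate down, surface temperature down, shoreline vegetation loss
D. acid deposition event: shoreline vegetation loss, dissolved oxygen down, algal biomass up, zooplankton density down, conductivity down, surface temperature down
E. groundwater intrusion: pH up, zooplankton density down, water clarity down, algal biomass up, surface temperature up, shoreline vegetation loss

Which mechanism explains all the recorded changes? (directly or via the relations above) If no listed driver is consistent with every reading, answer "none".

B

Checking each candidate against the observations:
(A) agricultural runoff — does not account for pH down
(B) sediment plume from construction — shoreline vegetation loss match (via conductivity down → shoreline vegetation loss); algal biomass up match; surface temperature down match; pH down match; zooplankton density down match (via pH down → zooplankton density down)
(C) warming surface water — shoreline vegetation loss match; algal biomass up match; surface temperature down match; pH down miss; zooplankton density down match
(D) acid deposition event — does not account for pH down
(E) groundwater intrusion — fails on surface temperature down, pH down (predicts surface temperature up, not surface temperature down; predicts pH up, not pH down)
Only (B) is consistent with every observation.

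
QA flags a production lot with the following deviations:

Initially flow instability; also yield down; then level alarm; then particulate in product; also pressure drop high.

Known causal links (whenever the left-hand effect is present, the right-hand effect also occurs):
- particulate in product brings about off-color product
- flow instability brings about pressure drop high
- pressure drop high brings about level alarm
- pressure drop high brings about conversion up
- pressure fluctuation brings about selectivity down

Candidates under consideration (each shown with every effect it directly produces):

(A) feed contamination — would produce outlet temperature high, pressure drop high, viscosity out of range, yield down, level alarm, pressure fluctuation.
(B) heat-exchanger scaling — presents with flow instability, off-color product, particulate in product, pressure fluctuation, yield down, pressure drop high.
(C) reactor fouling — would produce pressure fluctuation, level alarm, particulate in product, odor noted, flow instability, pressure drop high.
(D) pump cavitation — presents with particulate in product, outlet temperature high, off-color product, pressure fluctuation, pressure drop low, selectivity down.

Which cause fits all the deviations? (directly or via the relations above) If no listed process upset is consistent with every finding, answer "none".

Testing each hypothesis:
(A) feed contamination — flow instability ✗; yield down ✓; level alarm ✓; particulate in product ✗; pressure drop high ✓
(B) heat-exchanger scaling — accounts for every observation (level alarm via pressure drop high → level alarm)
(C) reactor fouling — flow instability ✓; yield down ✗; level alarm ✓; particulate in product ✓; pressure drop high ✓
(D) pump cavitation — flow instability ✗; yield down ✗; level alarm ✗; particulate in product ✓; pressure drop high ✗
(B) is the only candidate with no mismatches.

B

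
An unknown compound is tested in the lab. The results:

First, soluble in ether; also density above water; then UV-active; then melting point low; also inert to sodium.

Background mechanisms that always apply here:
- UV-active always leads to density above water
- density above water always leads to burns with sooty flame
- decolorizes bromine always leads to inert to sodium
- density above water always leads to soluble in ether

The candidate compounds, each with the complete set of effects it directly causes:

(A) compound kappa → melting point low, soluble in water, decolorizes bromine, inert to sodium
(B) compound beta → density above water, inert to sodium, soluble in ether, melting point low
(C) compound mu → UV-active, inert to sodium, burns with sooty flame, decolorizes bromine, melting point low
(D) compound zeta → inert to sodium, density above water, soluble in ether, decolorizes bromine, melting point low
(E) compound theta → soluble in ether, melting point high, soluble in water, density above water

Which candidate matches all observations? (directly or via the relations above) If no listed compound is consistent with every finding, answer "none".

For each candidate, compare predicted effects to what was observed:
(A) compound kappa — soluble in ether -; density above water -; UV-active -; melting point low +; inert to sodium +
(B) compound beta — soluble in ether +; density above water +; UV-active -; melting point low +; inert to sodium +
(C) compound mu — soluble in ether + (by UV-active → density above water → soluble in ether); density above water + (by UV-active → density above water); UV-active +; melting point low +; inert to sodium +
(D) compound zeta — does not account for UV-active
(E) compound theta — fails on UV-active, melting point low, inert to sodium (predicts melting point high, not melting point low)
Only (C) is consistent with every observation.

C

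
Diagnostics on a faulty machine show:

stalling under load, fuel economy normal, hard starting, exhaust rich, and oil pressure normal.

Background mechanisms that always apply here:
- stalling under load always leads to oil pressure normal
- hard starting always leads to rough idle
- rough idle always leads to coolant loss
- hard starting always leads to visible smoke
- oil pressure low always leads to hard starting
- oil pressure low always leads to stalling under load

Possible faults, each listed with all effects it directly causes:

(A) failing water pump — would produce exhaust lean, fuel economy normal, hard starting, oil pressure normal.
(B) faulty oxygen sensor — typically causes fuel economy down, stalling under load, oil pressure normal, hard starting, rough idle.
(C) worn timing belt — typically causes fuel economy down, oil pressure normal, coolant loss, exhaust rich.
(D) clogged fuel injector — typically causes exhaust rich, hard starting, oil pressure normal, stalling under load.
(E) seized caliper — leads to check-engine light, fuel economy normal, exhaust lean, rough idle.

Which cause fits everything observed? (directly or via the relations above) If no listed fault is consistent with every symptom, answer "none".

none

Checking each candidate against the observations:
(A) failing water pump — fails on stalling under load, exhaust rich (predicts exhaust lean, not exhaust rich)
(B) faulty oxygen sensor — stalling under load +; fuel economy normal -; hard starting +; exhaust rich -; oil pressure normal +
(C) worn timing belt — stalling under load -; fuel economy normal -; hard starting -; exhaust rich +; oil pressure normal +
(D) clogged fuel injector — does not account for fuel economy normal
(E) seized caliper — fails on stalling under load, hard starting, exhaust rich, oil pressure normal (predicts exhaust lean, not exhaust rich)
No candidate is consistent with all observations.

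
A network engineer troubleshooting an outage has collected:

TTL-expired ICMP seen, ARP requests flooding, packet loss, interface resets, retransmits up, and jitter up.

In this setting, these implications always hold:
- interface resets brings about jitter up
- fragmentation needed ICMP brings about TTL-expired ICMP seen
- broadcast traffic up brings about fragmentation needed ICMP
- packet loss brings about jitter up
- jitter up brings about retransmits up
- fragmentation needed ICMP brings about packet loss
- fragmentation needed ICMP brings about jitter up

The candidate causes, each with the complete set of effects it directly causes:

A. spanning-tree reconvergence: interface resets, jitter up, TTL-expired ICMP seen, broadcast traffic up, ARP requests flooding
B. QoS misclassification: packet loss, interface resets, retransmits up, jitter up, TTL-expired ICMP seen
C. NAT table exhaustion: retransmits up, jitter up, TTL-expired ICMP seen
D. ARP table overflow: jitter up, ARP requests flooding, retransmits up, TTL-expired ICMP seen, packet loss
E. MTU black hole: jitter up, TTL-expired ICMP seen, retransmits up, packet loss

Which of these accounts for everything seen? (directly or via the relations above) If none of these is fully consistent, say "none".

A

Testing each hypothesis:
(A) spanning-tree reconvergence — accounts for every observation (packet loss via broadcast traffic up → fragmentation needed ICMP → packet loss)
(B) QoS misclassification — does not account for ARP requests flooding
(C) NAT table exhaustion — TTL-expired ICMP seen match; ARP requests flooding miss; packet loss miss; interface resets miss; retransmits up match; jitter up match
(D) ARP table overflow — TTL-expired ICMP seen match; ARP requests flooding match; packet loss match; interface resets miss; retransmits up match; jitter up match
(E) MTU black hole — does not account for ARP requests flooding, interface resets
(A) alone accounts for all the evidence.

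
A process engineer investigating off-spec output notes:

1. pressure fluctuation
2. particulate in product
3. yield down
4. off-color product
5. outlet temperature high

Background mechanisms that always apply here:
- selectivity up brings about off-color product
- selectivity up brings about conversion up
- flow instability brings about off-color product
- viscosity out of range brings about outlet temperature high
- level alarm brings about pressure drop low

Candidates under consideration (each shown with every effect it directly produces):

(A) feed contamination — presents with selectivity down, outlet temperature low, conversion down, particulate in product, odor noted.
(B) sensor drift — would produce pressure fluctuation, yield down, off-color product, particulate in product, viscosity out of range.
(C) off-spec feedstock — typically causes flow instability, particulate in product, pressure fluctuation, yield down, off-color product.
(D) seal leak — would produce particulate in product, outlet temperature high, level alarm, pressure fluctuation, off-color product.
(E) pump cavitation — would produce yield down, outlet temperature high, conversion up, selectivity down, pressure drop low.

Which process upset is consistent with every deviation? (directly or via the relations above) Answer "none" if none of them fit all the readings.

B

Testing each hypothesis:
(A) feed contamination — fails on pressure fluctuation, yield down, off-color product, outlet temperature high (predicts outlet temperature low, not outlet temperature high)
(B) sensor drift — accounts for every observation (outlet temperature high through viscosity out of range → outlet temperature high)
(C) off-spec feedstock — pressure fluctuation yes; particulate in product yes; yield down yes; off-color product yes; outlet temperature high NO
(D) seal leak — pressure fluctuation yes; particulate in product yes; yield down NO; off-color product yes; outlet temperature high yes
(E) pump cavitation — does not account for pressure fluctuation, particulate in product, off-color product
(B) alone accounts for all the evidence.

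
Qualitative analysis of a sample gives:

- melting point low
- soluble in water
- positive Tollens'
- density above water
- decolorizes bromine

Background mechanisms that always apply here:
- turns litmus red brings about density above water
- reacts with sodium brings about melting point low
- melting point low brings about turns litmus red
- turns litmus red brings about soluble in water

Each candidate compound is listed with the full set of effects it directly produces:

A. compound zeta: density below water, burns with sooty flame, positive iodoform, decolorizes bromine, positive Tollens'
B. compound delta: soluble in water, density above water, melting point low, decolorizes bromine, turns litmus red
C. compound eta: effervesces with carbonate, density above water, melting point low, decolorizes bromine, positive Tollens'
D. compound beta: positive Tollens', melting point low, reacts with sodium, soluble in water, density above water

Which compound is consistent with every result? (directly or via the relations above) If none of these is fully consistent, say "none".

For each candidate, compare predicted effects to what was observed:
(A) compound zeta — melting point low ✗; soluble in water ✗; positive Tollens' ✓; density above water ✗; decolorizes bromine ✓
(B) compound delta — melting point low ✓; soluble in water ✓; positive Tollens' ✗; density above water ✓; decolorizes bromine ✓
(C) compound eta — accounts for every observation (soluble in water via melting point low → turns litmus red → soluble in water)
(D) compound beta — melting point low ✓; soluble in water ✓; positive Tollens' ✓; density above water ✓; decolorizes bromine ✗
(C) alone accounts for all the evidence.

C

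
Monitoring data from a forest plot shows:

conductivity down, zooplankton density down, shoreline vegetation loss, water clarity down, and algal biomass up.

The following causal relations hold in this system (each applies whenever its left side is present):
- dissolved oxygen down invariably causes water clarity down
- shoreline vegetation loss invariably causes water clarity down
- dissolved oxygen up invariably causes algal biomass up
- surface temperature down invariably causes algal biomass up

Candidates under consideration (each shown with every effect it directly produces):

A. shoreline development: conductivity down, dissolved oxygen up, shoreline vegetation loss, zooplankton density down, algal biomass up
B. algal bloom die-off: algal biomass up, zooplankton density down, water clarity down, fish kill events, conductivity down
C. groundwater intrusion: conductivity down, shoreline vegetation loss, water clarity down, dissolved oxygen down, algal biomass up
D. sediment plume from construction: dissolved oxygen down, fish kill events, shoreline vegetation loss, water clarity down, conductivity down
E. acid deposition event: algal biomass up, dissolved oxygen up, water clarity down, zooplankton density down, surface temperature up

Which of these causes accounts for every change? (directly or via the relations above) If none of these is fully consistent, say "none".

For each candidate, compare predicted effects to what was observed:
(A) shoreline development — conductivity down yes; zooplankton density down yes; shoreline vegetation loss yes; water clarity down yes (through shoreline vegetation loss → water clarity down); algal biomass up yes
(B) algal bloom die-off — conductivity down yes; zooplankton density down yes; shoreline vegetation loss NO; water clarity down yes; algal biomass up yes
(C) groundwater intrusion — conductivity down yes; zooplankton density down NO; shoreline vegetation loss yes; water clarity down yes; algal biomass up yes
(D) sediment plume from construction — conductivity down yes; zooplankton density down NO; shoreline vegetation loss yes; water clarity down yes; algal biomass up NO
(E) acid deposition event — conductivity down NO; zooplankton density down yes; shoreline vegetation loss NO; water clarity down yes; algal biomass up yes
Only (A) is consistent with every observation.

A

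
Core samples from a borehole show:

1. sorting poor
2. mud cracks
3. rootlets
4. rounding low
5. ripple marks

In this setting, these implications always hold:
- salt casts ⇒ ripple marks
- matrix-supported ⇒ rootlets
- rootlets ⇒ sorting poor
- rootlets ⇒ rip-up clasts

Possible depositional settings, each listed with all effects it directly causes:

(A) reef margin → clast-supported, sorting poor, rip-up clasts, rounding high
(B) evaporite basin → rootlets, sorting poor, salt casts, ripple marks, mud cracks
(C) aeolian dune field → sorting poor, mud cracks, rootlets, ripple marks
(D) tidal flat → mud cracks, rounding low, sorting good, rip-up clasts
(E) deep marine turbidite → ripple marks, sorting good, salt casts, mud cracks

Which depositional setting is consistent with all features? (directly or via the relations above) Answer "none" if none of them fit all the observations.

none

Checking each candidate against the observations:
(A) reef margin — sorting poor ✓; mud cracks ✗; rootlets ✗; rounding low ✗; ripple marks ✗
(B) evaporite basin — sorting poor ✓; mud cracks ✓; rootlets ✓; rounding low ✗; ripple marks ✓
(C) aeolian dune field — does not account for rounding low
(D) tidal flat — fails on sorting poor, rootlets, ripple marks (predicts sorting good, not sorting poor)
(E) deep marine turbidite — fails on sorting poor, rootlets, rounding low (predicts sorting good, not sorting poor)
No candidate is consistent with all observations.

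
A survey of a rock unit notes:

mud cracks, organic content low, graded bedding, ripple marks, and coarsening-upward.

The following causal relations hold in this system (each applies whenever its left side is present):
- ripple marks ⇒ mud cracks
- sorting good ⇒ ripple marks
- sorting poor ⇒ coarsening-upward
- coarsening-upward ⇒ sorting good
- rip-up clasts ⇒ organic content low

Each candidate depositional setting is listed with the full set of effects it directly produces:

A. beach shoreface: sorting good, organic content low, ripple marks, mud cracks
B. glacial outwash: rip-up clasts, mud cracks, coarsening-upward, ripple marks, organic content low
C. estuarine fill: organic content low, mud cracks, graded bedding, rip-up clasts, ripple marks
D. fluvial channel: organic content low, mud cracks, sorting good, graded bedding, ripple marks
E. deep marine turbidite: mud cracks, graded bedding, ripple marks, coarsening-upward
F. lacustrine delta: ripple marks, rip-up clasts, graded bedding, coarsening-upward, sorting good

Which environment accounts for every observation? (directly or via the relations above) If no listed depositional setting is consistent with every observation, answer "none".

F

Per-candidate check:
(A) beach shoreface — mud cracks +; organic content low +; graded bedding -; ripple marks +; coarsening-upward -
(B) glacial outwash — does not account for graded bedding
(C) estuarine fill — mud cracks +; organic content low +; graded bedding +; ripple marks +; coarsening-upward -
(D) fluvial channel — does not account for coarsening-upward
(E) deep marine turbidite — does not account for organic content low
(F) lacustrine delta — accounts for every observation (mud cracks via ripple marks → mud cracks)
Only (F) is consistent with every observation.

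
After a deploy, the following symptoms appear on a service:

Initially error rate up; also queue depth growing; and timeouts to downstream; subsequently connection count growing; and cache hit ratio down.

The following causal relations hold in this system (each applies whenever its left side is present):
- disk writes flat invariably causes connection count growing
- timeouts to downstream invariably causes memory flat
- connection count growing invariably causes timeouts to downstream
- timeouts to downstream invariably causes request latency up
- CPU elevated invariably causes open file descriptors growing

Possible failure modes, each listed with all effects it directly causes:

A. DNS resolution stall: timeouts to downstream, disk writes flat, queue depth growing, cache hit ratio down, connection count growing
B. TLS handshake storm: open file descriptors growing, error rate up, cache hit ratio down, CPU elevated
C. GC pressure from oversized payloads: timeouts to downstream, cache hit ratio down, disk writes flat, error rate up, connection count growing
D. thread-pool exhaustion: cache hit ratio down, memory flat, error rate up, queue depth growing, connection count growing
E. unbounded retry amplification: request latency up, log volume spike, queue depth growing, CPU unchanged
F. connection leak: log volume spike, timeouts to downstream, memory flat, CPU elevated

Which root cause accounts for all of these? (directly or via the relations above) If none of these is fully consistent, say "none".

Testing each hypothesis:
(A) DNS resolution stall — does not account for error rate up
(B) TLS handshake storm — does not account for queue depth growing, timeouts to downstream, connection count growing
(C) GC pressure from oversized payloads — error rate up ✓; queue depth growing ✗; timeouts to downstream ✓; connection count growing ✓; cache hit ratio down ✓
(D) thread-pool exhaustion — error rate up ✓; queue depth growing ✓; timeouts to downstream ✓ (via connection count growing → timeouts to downstream); connection count growing ✓; cache hit ratio down ✓
(E) unbounded retry amplification — error rate up ✗; queue depth growing ✓; timeouts to downstream ✗; connection count growing ✗; cache hit ratio down ✗
(F) connection leak — error rate up ✗; queue depth growing ✗; timeouts to downstream ✓; connection count growing ✗; cache hit ratio down ✗
Only (D) is consistent with every observation.

D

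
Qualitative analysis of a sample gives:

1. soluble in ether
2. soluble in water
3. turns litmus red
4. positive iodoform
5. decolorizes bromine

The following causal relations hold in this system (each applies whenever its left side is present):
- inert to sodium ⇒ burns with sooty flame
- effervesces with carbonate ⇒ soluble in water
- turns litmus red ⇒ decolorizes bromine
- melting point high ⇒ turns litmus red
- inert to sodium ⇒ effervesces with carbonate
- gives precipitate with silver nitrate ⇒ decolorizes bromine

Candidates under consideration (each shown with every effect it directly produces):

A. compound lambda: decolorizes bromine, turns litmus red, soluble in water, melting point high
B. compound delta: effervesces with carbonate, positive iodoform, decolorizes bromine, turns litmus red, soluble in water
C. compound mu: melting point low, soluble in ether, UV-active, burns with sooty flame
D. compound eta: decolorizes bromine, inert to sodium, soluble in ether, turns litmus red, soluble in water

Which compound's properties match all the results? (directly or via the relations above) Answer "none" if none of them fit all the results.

Testing each hypothesis:
(A) compound lambda — soluble in ether NO; soluble in water yes; turns litmus red yes; positive iodoform NO; decolorizes bromine yes
(B) compound delta — soluble in ether NO; soluble in water yes; turns litmus red yes; positive iodoform yes; decolorizes bromine yes
(C) compound mu — does not account for soluble in water, turns litmus red, positive iodoform, decolorizes bromine
(D) compound eta — does not account for positive iodoform
No candidate is consistent with all observations.

none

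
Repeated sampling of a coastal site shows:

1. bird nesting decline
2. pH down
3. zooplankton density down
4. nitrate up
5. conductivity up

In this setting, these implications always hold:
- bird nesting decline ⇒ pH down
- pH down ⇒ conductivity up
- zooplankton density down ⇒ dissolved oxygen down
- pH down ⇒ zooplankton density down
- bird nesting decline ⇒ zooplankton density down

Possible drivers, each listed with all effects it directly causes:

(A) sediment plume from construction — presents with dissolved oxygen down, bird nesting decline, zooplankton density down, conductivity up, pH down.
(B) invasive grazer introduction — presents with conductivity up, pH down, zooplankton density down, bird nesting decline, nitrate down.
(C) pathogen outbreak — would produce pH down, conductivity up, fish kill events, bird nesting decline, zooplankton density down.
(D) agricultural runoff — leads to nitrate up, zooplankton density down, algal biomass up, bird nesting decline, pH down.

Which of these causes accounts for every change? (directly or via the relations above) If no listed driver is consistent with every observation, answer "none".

D

Per-candidate check:
(A) sediment plume from construction — bird nesting decline +; pH down +; zooplankton density down +; nitrate up -; conductivity up +
(B) invasive grazer introduction — bird nesting decline +; pH down +; zooplankton density down +; nitrate up -; conductivity up +
(C) pathogen outbreak — bird nesting decline +; pH down +; zooplankton density down +; nitrate up -; conductivity up +
(D) agricultural runoff — bird nesting decline +; pH down +; zooplankton density down +; nitrate up +; conductivity up + (via pH down → conductivity up)
(D) alone accounts for all the evidence.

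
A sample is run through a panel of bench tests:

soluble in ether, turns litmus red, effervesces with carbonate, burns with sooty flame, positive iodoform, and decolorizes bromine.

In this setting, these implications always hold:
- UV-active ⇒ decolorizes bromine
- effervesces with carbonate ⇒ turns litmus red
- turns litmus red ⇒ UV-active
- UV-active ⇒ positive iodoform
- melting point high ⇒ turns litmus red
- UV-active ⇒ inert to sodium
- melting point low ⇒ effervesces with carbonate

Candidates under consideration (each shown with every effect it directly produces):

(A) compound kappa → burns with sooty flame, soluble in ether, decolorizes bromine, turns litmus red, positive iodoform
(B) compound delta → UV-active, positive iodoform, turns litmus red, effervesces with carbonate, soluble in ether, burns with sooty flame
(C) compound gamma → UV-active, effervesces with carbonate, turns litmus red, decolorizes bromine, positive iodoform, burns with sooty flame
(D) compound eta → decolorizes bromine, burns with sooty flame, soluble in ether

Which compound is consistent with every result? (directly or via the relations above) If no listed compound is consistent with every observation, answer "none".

B

Checking each candidate against the observations:
(A) compound kappa — does not account for effervesces with carbonate
(B) compound delta — accounts for every observation (decolorizes bromine by UV-active → decolorizes bromine)
(C) compound gamma — soluble in ether NO; turns litmus red yes; effervesces with carbonate yes; burns with sooty flame yes; positive iodoform yes; decolorizes bromine yes
(D) compound eta — does not account for turns litmus red, effervesces with carbonate, positive iodoform
(B) alone accounts for all the evidence.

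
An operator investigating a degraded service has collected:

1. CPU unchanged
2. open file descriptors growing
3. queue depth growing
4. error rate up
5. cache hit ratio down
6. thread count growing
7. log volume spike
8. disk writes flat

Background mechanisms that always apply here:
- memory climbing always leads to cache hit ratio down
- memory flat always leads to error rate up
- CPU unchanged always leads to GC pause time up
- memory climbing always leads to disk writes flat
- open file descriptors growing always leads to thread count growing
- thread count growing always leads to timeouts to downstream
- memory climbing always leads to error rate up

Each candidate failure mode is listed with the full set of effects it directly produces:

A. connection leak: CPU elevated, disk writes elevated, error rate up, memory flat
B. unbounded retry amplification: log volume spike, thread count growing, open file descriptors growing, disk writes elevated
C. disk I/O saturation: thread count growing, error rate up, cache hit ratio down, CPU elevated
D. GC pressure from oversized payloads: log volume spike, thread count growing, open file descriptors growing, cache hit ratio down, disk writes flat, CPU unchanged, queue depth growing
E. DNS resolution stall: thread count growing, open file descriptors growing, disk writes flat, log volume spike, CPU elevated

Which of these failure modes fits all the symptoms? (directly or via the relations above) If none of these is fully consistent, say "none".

none

Per-candidate check:
(A) connection leak — CPU unchanged NO; open file descriptors growing NO; queue depth growing NO; error rate up yes; cache hit ratio down NO; thread count growing NO; log volume spike NO; disk writes flat NO
(B) unbounded retry amplification — fails on CPU unchanged, queue depth growing, error rate up, cache hit ratio down, disk writes flat (predicts disk writes elevated, not disk writes flat)
(C) disk I/O saturation — CPU unchanged NO; open file descriptors growing NO; queue depth growing NO; error rate up yes; cache hit ratio down yes; thread count growing yes; log volume spike NO; disk writes flat NO
(D) GC pressure from oversized payloads — does not account for error rate up
(E) DNS resolution stall — fails on CPU unchanged, queue depth growing, error rate up, cache hit ratio down (predicts CPU elevated, not CPU unchanged)
Every candidate fails on at least one observation.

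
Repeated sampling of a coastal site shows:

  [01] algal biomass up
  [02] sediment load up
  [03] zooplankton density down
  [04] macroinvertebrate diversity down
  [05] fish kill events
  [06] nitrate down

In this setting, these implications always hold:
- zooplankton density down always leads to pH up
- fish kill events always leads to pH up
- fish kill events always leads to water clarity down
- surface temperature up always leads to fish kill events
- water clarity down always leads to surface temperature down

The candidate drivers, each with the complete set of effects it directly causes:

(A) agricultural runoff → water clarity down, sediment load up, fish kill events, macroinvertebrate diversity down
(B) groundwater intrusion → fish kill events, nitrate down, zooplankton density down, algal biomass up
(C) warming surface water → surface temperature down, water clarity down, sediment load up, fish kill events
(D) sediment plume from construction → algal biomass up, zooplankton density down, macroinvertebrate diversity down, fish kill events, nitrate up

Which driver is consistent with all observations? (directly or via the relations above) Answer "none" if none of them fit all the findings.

none

For each candidate, compare predicted effects to what was observed:
(A) agricultural runoff — algal biomass up NO; sediment load up yes; zooplankton density down NO; macroinvertebrate diversity down yes; fish kill events yes; nitrate down NO
(B) groundwater intrusion — algal biomass up yes; sediment load up NO; zooplankton density down yes; macroinvertebrate diversity down NO; fish kill events yes; nitrate down yes
(C) warming surface water — algal biomass up NO; sediment load up yes; zooplankton density down NO; macroinvertebrate diversity down NO; fish kill events yes; nitrate down NO
(D) sediment plume from construction — fails on sediment load up, nitrate down (predicts nitrate up, not nitrate down)
None of the listed candidates fits everything.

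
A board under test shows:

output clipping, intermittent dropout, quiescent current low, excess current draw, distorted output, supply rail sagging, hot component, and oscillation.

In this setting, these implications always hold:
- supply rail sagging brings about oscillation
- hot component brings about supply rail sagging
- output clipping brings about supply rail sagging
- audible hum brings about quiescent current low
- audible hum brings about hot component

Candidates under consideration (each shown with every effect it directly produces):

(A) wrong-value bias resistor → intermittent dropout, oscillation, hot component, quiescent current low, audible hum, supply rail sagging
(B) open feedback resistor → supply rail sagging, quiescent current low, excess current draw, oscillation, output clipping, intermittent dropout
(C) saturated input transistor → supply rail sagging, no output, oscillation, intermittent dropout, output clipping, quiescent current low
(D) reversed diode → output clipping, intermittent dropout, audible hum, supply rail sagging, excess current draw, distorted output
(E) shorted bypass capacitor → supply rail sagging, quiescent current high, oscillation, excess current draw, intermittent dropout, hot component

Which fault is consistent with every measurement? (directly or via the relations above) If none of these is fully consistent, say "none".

For each candidate, compare predicted effects to what was observed:
(A) wrong-value bias resistor — does not account for output clipping, excess current draw, distorted output
(B) open feedback resistor — output clipping +; intermittent dropout +; quiescent current low +; excess current draw +; distorted output -; supply rail sagging +; hot component -; oscillation +
(C) saturated input transistor — does not account for excess current draw, distorted output, hot component
(D) reversed diode — output clipping +; intermittent dropout +; quiescent current low + (via audible hum → quiescent current low); excess current draw +; distorted output +; supply rail sagging +; hot component + (via audible hum → hot component); oscillation + (via supply rail sagging → oscillation)
(E) shorted bypass capacitor — fails on output clipping, quiescent current low, distorted output (predicts quiescent current high, not quiescent current low)
(D) alone accounts for all the evidence.

D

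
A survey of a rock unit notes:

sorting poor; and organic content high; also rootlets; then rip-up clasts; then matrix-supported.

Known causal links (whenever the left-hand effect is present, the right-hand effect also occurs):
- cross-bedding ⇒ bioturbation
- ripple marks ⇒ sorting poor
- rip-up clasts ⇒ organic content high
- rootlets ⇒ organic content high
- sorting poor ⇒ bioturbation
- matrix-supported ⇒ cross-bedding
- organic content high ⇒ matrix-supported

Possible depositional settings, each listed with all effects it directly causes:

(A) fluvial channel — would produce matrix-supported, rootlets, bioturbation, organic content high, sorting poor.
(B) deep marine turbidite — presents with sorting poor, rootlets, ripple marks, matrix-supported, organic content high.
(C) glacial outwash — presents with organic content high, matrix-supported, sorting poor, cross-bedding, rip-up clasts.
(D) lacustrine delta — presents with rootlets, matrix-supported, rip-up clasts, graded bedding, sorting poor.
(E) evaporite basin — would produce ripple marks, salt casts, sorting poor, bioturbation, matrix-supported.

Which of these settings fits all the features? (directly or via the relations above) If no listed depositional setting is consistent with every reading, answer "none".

D

Checking each candidate against the observations:
(A) fluvial channel — does not account for rip-up clasts
(B) deep marine turbidite — does not account for rip-up clasts
(C) glacial outwash — sorting poor yes; organic content high yes; rootlets NO; rip-up clasts yes; matrix-supported yes
(D) lacustrine delta — accounts for every observation (organic content high via rip-up clasts → organic content high)
(E) evaporite basin — sorting poor yes; organic content high NO; rootlets NO; rip-up clasts NO; matrix-supported yes
Only (D) is consistent with every observation.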